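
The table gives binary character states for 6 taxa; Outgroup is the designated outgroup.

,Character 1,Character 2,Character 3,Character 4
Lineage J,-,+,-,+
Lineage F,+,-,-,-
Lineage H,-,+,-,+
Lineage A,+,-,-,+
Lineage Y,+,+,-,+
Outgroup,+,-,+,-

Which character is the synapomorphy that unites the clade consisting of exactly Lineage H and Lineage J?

Character 1

Character polarity is set by the outgroup: the derived state is whichever differs from the outgroup's state, so for Character 1, Character 3 the derived state is '-', and for the remaining characters it is '+'.
Character 1: derived state '-' in Lineage H and Lineage J only — synapomorphy for {Lineage H, Lineage J}.
Only Lineage H, Lineage J, and Lineage Y show the derived state '+' for Character 2, supporting them as a clade.
All ingroup taxa share the derived state '-' for Character 3; it defines the ingroup but does not resolve relationships within it.
Character 4 (derived state '+') is shared by Lineage A, Lineage H, Lineage J, and Lineage Y — a synapomorphy uniting that clade.
Most parsimonious ingroup topology: (Lineage F,(((Lineage J,Lineage H),Lineage Y),Lineage A)).
The clade {Lineage H, Lineage J} is supported by Character 1: its derived state '-' occurs in exactly those taxa and in no other taxon (including the outgroup).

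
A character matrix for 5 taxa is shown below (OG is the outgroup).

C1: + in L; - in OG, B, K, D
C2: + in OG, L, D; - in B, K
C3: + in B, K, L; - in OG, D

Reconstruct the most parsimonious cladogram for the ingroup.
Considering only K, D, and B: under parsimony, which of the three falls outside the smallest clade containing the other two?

D

Character polarity is set by the outgroup: the derived state is whichever differs from the outgroup's state, so for C2 the derived state is '-', and for the remaining characters it is '+'.
C1 (derived state '+') is unique to L (autapomorphy; uninformative for grouping).
C2 (derived state '-') is shared by B and K — a synapomorphy uniting that clade.
C3: derived state '+' in B, K, and L only — synapomorphy for {B, K, L}.
Most parsimonious ingroup topology: (((B,K),L),D).
B and K share a more recent common ancestor with each other than either does with D, so D is the least closely related of the three.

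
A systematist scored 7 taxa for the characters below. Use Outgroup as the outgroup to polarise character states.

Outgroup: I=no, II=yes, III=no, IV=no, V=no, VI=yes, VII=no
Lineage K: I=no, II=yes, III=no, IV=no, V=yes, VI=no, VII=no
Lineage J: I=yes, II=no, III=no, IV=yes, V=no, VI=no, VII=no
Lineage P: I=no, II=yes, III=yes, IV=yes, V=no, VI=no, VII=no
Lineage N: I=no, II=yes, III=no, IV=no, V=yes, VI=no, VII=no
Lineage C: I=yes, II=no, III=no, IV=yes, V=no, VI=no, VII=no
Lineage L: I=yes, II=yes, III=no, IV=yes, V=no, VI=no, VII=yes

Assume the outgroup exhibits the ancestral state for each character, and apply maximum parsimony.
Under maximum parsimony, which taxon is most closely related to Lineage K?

Lineage N

Character polarity is set by the outgroup: the derived state is whichever differs from the outgroup's state, so for II, VI the derived state is 'no', and for the remaining characters it is 'yes'.
I (derived state 'yes') is shared by Lineage C, Lineage J, and Lineage L — a synapomorphy uniting that clade.
II (derived state 'no') is shared by Lineage C and Lineage J — a synapomorphy uniting that clade.
III: derived state 'yes' in Lineage P only — an autapomorphy, so it tells us nothing about relationships among taxa.
IV: derived state 'yes' in Lineage C, Lineage J, Lineage L, and Lineage P only — synapomorphy for {Lineage C, Lineage J, Lineage L, Lineage P}.
Only Lineage K and Lineage N show the derived state 'yes' for V, supporting them as a clade.
All ingroup taxa share the derived state 'no' for VI; it defines the ingroup but does not resolve relationships within it.
VII: derived state 'yes' in Lineage L only — an autapomorphy, so it tells us nothing about relationships among taxa.
Most parsimonious ingroup topology: ((Lineage K,Lineage N),(((Lineage J,Lineage C),Lineage L),Lineage P)).
Lineage K and Lineage N form a cherry on this tree, so they are sister taxa.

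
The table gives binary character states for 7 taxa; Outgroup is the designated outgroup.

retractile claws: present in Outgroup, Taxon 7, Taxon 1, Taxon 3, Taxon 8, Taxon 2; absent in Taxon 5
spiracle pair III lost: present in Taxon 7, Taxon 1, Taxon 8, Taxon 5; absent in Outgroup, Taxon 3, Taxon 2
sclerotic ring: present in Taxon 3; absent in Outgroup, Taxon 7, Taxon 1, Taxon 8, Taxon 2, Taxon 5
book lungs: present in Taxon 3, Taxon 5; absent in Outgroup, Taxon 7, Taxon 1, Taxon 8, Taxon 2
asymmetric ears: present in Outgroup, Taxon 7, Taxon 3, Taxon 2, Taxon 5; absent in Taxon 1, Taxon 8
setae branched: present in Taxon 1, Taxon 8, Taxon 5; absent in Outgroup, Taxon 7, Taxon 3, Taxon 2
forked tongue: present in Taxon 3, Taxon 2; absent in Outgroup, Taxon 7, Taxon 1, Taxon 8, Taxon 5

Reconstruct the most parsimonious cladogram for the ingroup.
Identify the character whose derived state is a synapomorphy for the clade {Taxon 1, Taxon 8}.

Character polarity is set by the outgroup: the derived state is whichever differs from the outgroup's state, so for retractile claws, asymmetric ears the derived state is 'absent', and for the remaining characters it is 'present'.
retractile claws (derived state 'absent') is unique to Taxon 5 (autapomorphy; uninformative for grouping).
spiracle pair III lost: derived state 'present' in Taxon 1, Taxon 5, Taxon 7, and Taxon 8 only — synapomorphy for {Taxon 1, Taxon 5, Taxon 7, Taxon 8}.
sclerotic ring (derived state 'present') is unique to Taxon 3 (autapomorphy; uninformative for grouping).
book lungs groups Taxon 3 and Taxon 5, which is incompatible with the clades supported by the remaining characters; treating it as convergent (homoplasy) costs fewer steps than any alternative tree.
asymmetric ears: derived state 'absent' in Taxon 1 and Taxon 8 only — synapomorphy for {Taxon 1, Taxon 8}.
setae branched: derived state 'present' in Taxon 1, Taxon 5, and Taxon 8 only — synapomorphy for {Taxon 1, Taxon 5, Taxon 8}.
forked tongue: derived state 'present' in Taxon 2 and Taxon 3 only — synapomorphy for {Taxon 2, Taxon 3}.
Most parsimonious ingroup topology: ((Taxon 7,((Taxon 1,Taxon 8),Taxon 5)),(Taxon 3,Taxon 2)).
The clade {Taxon 1, Taxon 8} is supported by asymmetric ears: its derived state 'absent' occurs in exactly those taxa and in no other taxon (including the outgroup).

asymmetric ears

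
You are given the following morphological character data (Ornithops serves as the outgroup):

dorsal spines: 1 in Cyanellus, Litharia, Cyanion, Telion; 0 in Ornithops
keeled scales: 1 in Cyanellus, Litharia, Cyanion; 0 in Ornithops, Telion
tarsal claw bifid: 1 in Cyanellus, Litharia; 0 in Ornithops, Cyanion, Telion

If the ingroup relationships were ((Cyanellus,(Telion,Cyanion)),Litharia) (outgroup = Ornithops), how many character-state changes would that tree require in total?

5

Map each character onto ((Cyanellus,(Telion,Cyanion)),Litharia) (rooted by Ornithops) and count the minimum state changes it requires (Fitch parsimony):
dorsal spines: 1; keeled scales: 2; tarsal claw bifid: 2.
Total tree length = 5.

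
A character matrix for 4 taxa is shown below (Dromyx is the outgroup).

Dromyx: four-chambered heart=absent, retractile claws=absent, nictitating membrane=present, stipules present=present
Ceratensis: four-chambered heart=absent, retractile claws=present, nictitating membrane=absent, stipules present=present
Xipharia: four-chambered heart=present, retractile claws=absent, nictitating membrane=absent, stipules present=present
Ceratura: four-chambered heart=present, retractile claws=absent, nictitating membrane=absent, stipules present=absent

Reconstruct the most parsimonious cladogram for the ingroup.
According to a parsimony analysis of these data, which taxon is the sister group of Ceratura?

Xipharia

Character polarity is set by the outgroup: the derived state is whichever differs from the outgroup's state, so for nictitating membrane, stipules present the derived state is 'absent', and for the remaining characters it is 'present'.
four-chambered heart: derived state 'present' in Ceratura and Xipharia only — synapomorphy for {Ceratura, Xipharia}.
retractile claws: derived state 'present' in Ceratensis only — an autapomorphy, so it tells us nothing about relationships among taxa.
nictitating membrane (derived state 'absent') is shared by all ingroup taxa — unites the whole ingroup.
stipules present: derived state 'absent' in Ceratura only — an autapomorphy, so it tells us nothing about relationships among taxa.
Most parsimonious ingroup topology: (Ceratensis,(Xipharia,Ceratura)).
Ceratura and Xipharia form a cherry on this tree, so they are sister taxa.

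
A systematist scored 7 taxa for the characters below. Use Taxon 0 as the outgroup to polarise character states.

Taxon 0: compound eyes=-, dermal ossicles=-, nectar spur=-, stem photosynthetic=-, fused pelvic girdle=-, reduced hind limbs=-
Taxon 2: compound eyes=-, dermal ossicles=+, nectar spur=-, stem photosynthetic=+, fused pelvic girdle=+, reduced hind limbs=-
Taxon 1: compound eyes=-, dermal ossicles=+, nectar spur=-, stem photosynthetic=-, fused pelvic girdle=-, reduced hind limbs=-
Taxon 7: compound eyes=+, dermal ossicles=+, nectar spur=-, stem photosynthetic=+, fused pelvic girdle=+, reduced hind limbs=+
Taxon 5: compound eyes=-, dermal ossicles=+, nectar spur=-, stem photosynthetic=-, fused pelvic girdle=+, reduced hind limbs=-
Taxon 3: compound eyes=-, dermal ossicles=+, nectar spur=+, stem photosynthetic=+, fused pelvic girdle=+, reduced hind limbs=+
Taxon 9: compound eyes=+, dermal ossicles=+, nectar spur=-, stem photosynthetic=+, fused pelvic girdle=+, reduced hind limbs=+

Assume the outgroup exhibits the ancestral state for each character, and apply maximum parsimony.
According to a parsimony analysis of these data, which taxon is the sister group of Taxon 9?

The outgroup has state '-' for every character, so '+' is the derived state throughout.
compound eyes: derived state '+' in Taxon 7 and Taxon 9 only — synapomorphy for {Taxon 7, Taxon 9}.
All ingroup taxa share the derived state '+' for dermal ossicles; it defines the ingroup but does not resolve relationships within it.
nectar spur (derived state '+') is unique to Taxon 3 (autapomorphy; uninformative for grouping).
stem photosynthetic: derived state '+' in Taxon 2, Taxon 3, Taxon 7, and Taxon 9 only — synapomorphy for {Taxon 2, Taxon 3, Taxon 7, Taxon 9}.
Only Taxon 2, Taxon 3, Taxon 5, Taxon 7, and Taxon 9 show the derived state '+' for fused pelvic girdle, supporting them as a clade.
reduced hind limbs: derived state '+' in Taxon 3, Taxon 7, and Taxon 9 only — synapomorphy for {Taxon 3, Taxon 7, Taxon 9}.
Most parsimonious ingroup topology: (((Taxon 2,((Taxon 7,Taxon 9),Taxon 3)),Taxon 5),Taxon 1).
Taxon 9 and Taxon 7 form a cherry on this tree, so they are sister taxa.

Taxon 7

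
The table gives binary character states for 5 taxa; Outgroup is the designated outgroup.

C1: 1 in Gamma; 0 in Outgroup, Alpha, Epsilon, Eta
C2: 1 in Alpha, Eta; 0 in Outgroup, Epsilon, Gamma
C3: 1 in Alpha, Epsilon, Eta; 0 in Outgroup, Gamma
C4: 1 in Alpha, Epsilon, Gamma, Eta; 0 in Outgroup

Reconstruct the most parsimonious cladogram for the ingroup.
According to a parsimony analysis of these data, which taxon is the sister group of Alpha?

The outgroup has state '0' for every character, so '1' is the derived state throughout.
C1 (derived state '1') is unique to Gamma (autapomorphy; uninformative for grouping).
Only Alpha and Eta show the derived state '1' for C2, supporting them as a clade.
Only Alpha, Epsilon, and Eta show the derived state '1' for C3, supporting them as a clade.
All ingroup taxa share the derived state '1' for C4; it defines the ingroup but does not resolve relationships within it.
Most parsimonious ingroup topology: (((Alpha,Eta),Epsilon),Gamma).
Alpha and Eta form a cherry on this tree, so they are sister taxa.

Eta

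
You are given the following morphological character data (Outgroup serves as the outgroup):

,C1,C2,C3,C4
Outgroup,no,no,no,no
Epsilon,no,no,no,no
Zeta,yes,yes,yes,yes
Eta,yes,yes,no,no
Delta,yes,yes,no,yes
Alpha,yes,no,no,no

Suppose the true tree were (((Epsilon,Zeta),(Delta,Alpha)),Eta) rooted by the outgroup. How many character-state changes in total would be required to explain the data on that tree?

8

Map each character onto (((Epsilon,Zeta),(Delta,Alpha)),Eta) (rooted by Outgroup) and count the minimum state changes it requires (Fitch parsimony):
C1: 2; C2: 3; C3: 1; C4: 2.
Total tree length = 8.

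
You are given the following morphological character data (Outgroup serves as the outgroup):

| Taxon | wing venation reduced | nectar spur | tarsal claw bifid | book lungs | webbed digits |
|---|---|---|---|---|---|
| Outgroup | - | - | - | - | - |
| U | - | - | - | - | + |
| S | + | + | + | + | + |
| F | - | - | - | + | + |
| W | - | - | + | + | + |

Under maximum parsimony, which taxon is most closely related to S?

W

The outgroup has state '-' for every character, so '+' is the derived state throughout.
wing venation reduced (derived state '+') is unique to S (autapomorphy; uninformative for grouping).
nectar spur: derived state '+' in S only — an autapomorphy, so it tells us nothing about relationships among taxa.
tarsal claw bifid (derived state '+') is shared by S and W — a synapomorphy uniting that clade.
Only F, S, and W show the derived state '+' for book lungs, supporting them as a clade.
webbed digits (derived state '+') is shared by all ingroup taxa — unites the whole ingroup.
Most parsimonious ingroup topology: (((S,W),F),U).
S and W form a cherry on this tree, so they are sister taxa.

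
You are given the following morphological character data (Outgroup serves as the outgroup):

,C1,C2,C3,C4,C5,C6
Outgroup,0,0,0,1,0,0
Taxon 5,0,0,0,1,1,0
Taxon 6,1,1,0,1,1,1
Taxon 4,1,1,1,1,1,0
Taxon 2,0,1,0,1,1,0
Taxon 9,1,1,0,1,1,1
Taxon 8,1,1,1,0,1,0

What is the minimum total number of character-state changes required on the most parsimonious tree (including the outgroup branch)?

Character polarity is set by the outgroup: the derived state is whichever differs from the outgroup's state, so for C4 the derived state is '0', and for the remaining characters it is '1'.
C1 (derived state '1') is shared by Taxon 4, Taxon 6, Taxon 8, and Taxon 9 — a synapomorphy uniting that clade.
Only Taxon 2, Taxon 4, Taxon 6, Taxon 8, and Taxon 9 show the derived state '1' for C2, supporting them as a clade.
Only Taxon 4 and Taxon 8 show the derived state '1' for C3, supporting them as a clade.
C4: derived state '0' in Taxon 8 only — an autapomorphy, so it tells us nothing about relationships among taxa.
All ingroup taxa share the derived state '1' for C5; it defines the ingroup but does not resolve relationships within it.
C6: derived state '1' in Taxon 6 and Taxon 9 only — synapomorphy for {Taxon 6, Taxon 9}.
Most parsimonious ingroup topology: (Taxon 5,(((Taxon 6,Taxon 9),(Taxon 4,Taxon 8)),Taxon 2)).
Changes per character on this tree: C1: 1; C2: 1; C3: 1; C4: 1; C5: 1; C6: 1.
Total = 6.

6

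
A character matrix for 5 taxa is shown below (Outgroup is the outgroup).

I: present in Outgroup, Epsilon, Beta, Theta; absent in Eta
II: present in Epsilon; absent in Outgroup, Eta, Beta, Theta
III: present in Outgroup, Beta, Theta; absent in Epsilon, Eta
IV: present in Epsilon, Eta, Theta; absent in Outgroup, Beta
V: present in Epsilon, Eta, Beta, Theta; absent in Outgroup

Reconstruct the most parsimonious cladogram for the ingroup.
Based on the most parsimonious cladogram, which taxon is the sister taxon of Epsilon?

Character polarity is set by the outgroup: the derived state is whichever differs from the outgroup's state, so for I, III the derived state is 'absent', and for the remaining characters it is 'present'.
I: derived state 'absent' in Eta only — an autapomorphy, so it tells us nothing about relationships among taxa.
II (derived state 'present') is unique to Epsilon (autapomorphy; uninformative for grouping).
III (derived state 'absent') is shared by Epsilon and Eta — a synapomorphy uniting that clade.
IV (derived state 'present') is shared by Epsilon, Eta, and Theta — a synapomorphy uniting that clade.
V (derived state 'present') is shared by all ingroup taxa — unites the whole ingroup.
Most parsimonious ingroup topology: (((Epsilon,Eta),Theta),Beta).
Epsilon and Eta form a cherry on this tree, so they are sister taxa.

Eta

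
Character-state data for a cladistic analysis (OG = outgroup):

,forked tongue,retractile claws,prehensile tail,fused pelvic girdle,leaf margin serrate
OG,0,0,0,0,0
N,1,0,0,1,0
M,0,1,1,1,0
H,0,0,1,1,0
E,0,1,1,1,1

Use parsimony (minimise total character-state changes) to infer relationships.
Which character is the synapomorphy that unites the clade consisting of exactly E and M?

The outgroup has state '0' for every character, so '1' is the derived state throughout.
forked tongue (derived state '1') is unique to N (autapomorphy; uninformative for grouping).
Only E and M show the derived state '1' for retractile claws, supporting them as a clade.
Only E, H, and M show the derived state '1' for prehensile tail, supporting them as a clade.
fused pelvic girdle (derived state '1') is shared by all ingroup taxa — unites the whole ingroup.
leaf margin serrate: derived state '1' in E only — an autapomorphy, so it tells us nothing about relationships among taxa.
Most parsimonious ingroup topology: (N,((M,E),H)).
The clade {E, M} is supported by retractile claws: its derived state '1' occurs in exactly those taxa and in no other taxon (including the outgroup).

retractile claws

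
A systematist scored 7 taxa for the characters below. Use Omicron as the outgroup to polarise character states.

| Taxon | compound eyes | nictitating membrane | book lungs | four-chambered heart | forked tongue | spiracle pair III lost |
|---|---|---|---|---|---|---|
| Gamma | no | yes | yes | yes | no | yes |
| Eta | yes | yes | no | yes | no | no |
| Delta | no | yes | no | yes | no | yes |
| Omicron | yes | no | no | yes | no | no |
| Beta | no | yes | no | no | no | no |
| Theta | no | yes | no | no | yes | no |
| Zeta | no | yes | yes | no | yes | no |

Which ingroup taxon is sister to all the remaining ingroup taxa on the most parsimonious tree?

Character polarity is set by the outgroup: the derived state is whichever differs from the outgroup's state, so for compound eyes, four-chambered heart the derived state is 'no', and for the remaining characters it is 'yes'.
Only Beta, Delta, Gamma, Theta, and Zeta show the derived state 'no' for compound eyes, supporting them as a clade.
nictitating membrane (derived state 'yes') is shared by all ingroup taxa — unites the whole ingroup.
book lungs groups Gamma and Zeta, which is incompatible with the clades supported by the remaining characters; treating it as convergent (homoplasy) costs fewer steps than any alternative tree.
Only Beta, Theta, and Zeta show the derived state 'no' for four-chambered heart, supporting them as a clade.
Only Theta and Zeta show the derived state 'yes' for forked tongue, supporting them as a clade.
spiracle pair III lost (derived state 'yes') is shared by Delta and Gamma — a synapomorphy uniting that clade.
Most parsimonious ingroup topology: ((((Zeta,Theta),Beta),(Delta,Gamma)),Eta).
Eta is sister to the clade containing all other ingroup taxa, so it is the earliest-diverging (most basal) ingroup lineage.

Eta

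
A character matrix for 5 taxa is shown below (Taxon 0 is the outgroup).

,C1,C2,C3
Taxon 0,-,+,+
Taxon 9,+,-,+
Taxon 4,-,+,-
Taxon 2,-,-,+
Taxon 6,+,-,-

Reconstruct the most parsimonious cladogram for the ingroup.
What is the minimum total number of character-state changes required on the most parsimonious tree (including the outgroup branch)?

Character polarity is set by the outgroup: the derived state is whichever differs from the outgroup's state, so for C2, C3 the derived state is '-', and for the remaining characters it is '+'.
Only Taxon 6 and Taxon 9 show the derived state '+' for C1, supporting them as a clade.
C2: derived state '-' in Taxon 2, Taxon 6, and Taxon 9 only — synapomorphy for {Taxon 2, Taxon 6, Taxon 9}.
C3 groups Taxon 4 and Taxon 6, which is incompatible with the clades supported by the remaining characters; treating it as convergent (homoplasy) costs fewer steps than any alternative tree.
Most parsimonious ingroup topology: (((Taxon 9,Taxon 6),Taxon 2),Taxon 4).
Changes per character on this tree: C1: 1; C2: 1; C3: 2.
Total = 4.

4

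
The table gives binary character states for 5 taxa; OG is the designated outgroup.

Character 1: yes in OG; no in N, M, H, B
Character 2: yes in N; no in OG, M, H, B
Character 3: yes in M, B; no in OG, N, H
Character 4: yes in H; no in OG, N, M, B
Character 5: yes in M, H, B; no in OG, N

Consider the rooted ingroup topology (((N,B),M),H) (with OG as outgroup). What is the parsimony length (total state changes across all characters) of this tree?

7

Map each character onto (((N,B),M),H) (rooted by OG) and count the minimum state changes it requires (Fitch parsimony):
Character 1: 1; Character 2: 1; Character 3: 2; Character 4: 1; Character 5: 2.
Total tree length = 7.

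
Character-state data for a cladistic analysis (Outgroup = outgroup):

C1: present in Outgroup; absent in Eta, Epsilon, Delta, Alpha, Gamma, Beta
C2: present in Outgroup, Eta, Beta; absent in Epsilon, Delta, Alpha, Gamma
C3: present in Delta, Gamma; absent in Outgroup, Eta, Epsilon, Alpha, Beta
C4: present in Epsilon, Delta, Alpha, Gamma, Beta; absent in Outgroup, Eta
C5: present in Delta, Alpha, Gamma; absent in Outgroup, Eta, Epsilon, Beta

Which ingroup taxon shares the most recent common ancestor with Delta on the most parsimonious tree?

Character polarity is set by the outgroup: the derived state is whichever differs from the outgroup's state, so for C1, C2 the derived state is 'absent', and for the remaining characters it is 'present'.
All ingroup taxa share the derived state 'absent' for C1; it defines the ingroup but does not resolve relationships within it.
Only Alpha, Delta, Epsilon, and Gamma show the derived state 'absent' for C2, supporting them as a clade.
C3: derived state 'present' in Delta and Gamma only — synapomorphy for {Delta, Gamma}.
C4: derived state 'present' in Alpha, Beta, Delta, Epsilon, and Gamma only — synapomorphy for {Alpha, Beta, Delta, Epsilon, Gamma}.
Only Alpha, Delta, and Gamma show the derived state 'present' for C5, supporting them as a clade.
Most parsimonious ingroup topology: (Eta,((Epsilon,((Delta,Gamma),Alpha)),Beta)).
Delta and Gamma form a cherry on this tree, so they are sister taxa.

Gamma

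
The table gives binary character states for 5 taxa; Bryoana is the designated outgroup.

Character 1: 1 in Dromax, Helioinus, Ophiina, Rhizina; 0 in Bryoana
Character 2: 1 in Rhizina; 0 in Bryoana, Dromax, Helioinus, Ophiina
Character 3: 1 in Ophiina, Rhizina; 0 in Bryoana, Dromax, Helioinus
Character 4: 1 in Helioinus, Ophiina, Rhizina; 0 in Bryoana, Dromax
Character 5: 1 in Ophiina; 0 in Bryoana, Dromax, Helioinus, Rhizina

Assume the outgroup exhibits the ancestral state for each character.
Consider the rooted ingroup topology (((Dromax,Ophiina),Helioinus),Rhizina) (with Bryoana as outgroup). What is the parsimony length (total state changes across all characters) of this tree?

Map each character onto (((Dromax,Ophiina),Helioinus),Rhizina) (rooted by Bryoana) and count the minimum state changes it requires (Fitch parsimony):
Character 1: 1; Character 2: 1; Character 3: 2; Character 4: 2; Character 5: 1.
Total tree length = 7.

7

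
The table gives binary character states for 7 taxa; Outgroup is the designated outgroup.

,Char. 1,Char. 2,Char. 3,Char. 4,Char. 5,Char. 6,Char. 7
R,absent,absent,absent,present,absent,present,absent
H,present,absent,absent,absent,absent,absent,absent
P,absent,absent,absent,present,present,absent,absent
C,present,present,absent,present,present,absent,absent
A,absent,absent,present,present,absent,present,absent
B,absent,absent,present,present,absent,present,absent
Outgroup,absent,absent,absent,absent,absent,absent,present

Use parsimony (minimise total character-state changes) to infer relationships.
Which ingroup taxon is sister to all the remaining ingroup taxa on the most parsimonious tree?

H

Character polarity is set by the outgroup: the derived state is whichever differs from the outgroup's state, so for Char. 7 the derived state is 'absent', and for the remaining characters it is 'present'.
Char. 1 groups C and H, which is incompatible with the clades supported by the remaining characters; treating it as convergent (homoplasy) costs fewer steps than any alternative tree.
Char. 2: derived state 'present' in C only — an autapomorphy, so it tells us nothing about relationships among taxa.
Only A and B show the derived state 'present' for Char. 3, supporting them as a clade.
Char. 4 (derived state 'present') is shared by A, B, C, P, and R — a synapomorphy uniting that clade.
Only C and P show the derived state 'present' for Char. 5, supporting them as a clade.
Char. 6: derived state 'present' in A, B, and R only — synapomorphy for {A, B, R}.
All ingroup taxa share the derived state 'absent' for Char. 7; it defines the ingroup but does not resolve relationships within it.
Most parsimonious ingroup topology: (((R,(A,B)),(P,C)),H).
H is sister to the clade containing all other ingroup taxa, so it is the earliest-diverging (most basal) ingroup lineage.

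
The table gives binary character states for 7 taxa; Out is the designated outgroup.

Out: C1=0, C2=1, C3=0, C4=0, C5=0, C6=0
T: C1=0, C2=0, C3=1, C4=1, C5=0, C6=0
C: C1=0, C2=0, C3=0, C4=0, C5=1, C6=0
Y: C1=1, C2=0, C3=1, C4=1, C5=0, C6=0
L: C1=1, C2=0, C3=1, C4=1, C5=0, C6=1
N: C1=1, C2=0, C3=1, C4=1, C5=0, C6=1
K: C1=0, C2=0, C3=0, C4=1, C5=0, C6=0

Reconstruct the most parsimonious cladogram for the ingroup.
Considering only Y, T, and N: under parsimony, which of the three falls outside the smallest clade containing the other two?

Character polarity is set by the outgroup: the derived state is whichever differs from the outgroup's state, so for C2 the derived state is '0', and for the remaining characters it is '1'.
C1: derived state '1' in L, N, and Y only — synapomorphy for {L, N, Y}.
All ingroup taxa share the derived state '0' for C2; it defines the ingroup but does not resolve relationships within it.
C3: derived state '1' in L, N, T, and Y only — synapomorphy for {L, N, T, Y}.
C4: derived state '1' in K, L, N, T, and Y only — synapomorphy for {K, L, N, T, Y}.
C5 (derived state '1') is unique to C (autapomorphy; uninformative for grouping).
Only L and N show the derived state '1' for C6, supporting them as a clade.
Most parsimonious ingroup topology: (((T,(Y,(L,N))),K),C).
N and Y share a more recent common ancestor with each other than either does with T, so T is the least closely related of the three.

T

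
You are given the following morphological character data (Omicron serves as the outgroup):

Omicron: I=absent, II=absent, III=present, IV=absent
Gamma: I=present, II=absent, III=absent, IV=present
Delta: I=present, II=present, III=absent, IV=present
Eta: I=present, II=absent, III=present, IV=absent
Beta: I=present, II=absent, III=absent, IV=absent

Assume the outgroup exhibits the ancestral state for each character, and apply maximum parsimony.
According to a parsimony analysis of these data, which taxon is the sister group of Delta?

Character polarity is set by the outgroup: the derived state is whichever differs from the outgroup's state, so for III the derived state is 'absent', and for the remaining characters it is 'present'.
I (derived state 'present') is shared by all ingroup taxa — unites the whole ingroup.
II (derived state 'present') is unique to Delta (autapomorphy; uninformative for grouping).
III: derived state 'absent' in Beta, Delta, and Gamma only — synapomorphy for {Beta, Delta, Gamma}.
IV (derived state 'present') is shared by Delta and Gamma — a synapomorphy uniting that clade.
Most parsimonious ingroup topology: (((Gamma,Delta),Beta),Eta).
Delta and Gamma form a cherry on this tree, so they are sister taxa.

Gamma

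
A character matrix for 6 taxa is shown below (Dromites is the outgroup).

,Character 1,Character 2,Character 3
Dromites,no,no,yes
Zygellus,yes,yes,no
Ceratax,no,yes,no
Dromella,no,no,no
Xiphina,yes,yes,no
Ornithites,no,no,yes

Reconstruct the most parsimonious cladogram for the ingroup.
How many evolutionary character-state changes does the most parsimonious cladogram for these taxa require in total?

3

Character polarity is set by the outgroup: the derived state is whichever differs from the outgroup's state, so for Character 3 the derived state is 'no', and for the remaining characters it is 'yes'.
Character 1: derived state 'yes' in Xiphina and Zygellus only — synapomorphy for {Xiphina, Zygellus}.
Character 2: derived state 'yes' in Ceratax, Xiphina, and Zygellus only — synapomorphy for {Ceratax, Xiphina, Zygellus}.
Character 3: derived state 'no' in Ceratax, Dromella, Xiphina, and Zygellus only — synapomorphy for {Ceratax, Dromella, Xiphina, Zygellus}.
Most parsimonious ingroup topology: ((((Zygellus,Xiphina),Ceratax),Dromella),Ornithites).
Changes per character on this tree: Character 1: 1; Character 2: 1; Character 3: 1.
Total = 3.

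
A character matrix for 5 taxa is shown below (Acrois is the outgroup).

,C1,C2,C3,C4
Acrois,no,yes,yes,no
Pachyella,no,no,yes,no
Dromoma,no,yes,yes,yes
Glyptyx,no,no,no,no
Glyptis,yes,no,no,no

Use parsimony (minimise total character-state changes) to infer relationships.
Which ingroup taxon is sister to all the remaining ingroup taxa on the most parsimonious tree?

Dromoma

Character polarity is set by the outgroup: the derived state is whichever differs from the outgroup's state, so for C2, C3 the derived state is 'no', and for the remaining characters it is 'yes'.
C1 (derived state 'yes') is unique to Glyptis (autapomorphy; uninformative for grouping).
C2: derived state 'no' in Glyptis, Glyptyx, and Pachyella only — synapomorphy for {Glyptis, Glyptyx, Pachyella}.
C3: derived state 'no' in Glyptis and Glyptyx only — synapomorphy for {Glyptis, Glyptyx}.
C4: derived state 'yes' in Dromoma only — an autapomorphy, so it tells us nothing about relationships among taxa.
Most parsimonious ingroup topology: ((Pachyella,(Glyptyx,Glyptis)),Dromoma).
Dromoma is sister to the clade containing all other ingroup taxa, so it is the earliest-diverging (most basal) ingroup lineage.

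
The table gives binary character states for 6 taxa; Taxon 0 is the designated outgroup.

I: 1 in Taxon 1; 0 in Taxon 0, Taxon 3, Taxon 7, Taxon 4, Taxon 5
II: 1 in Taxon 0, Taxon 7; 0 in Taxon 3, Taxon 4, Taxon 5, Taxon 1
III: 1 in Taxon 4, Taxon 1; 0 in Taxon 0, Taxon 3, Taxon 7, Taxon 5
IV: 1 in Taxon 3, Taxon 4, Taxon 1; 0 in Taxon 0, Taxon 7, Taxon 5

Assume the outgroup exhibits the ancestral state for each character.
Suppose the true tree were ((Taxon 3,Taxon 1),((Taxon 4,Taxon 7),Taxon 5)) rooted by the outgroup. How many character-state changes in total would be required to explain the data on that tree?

Map each character onto ((Taxon 3,Taxon 1),((Taxon 4,Taxon 7),Taxon 5)) (rooted by Taxon 0) and count the minimum state changes it requires (Fitch parsimony):
I: 1; II: 2; III: 2; IV: 2.
Total tree length = 7.

7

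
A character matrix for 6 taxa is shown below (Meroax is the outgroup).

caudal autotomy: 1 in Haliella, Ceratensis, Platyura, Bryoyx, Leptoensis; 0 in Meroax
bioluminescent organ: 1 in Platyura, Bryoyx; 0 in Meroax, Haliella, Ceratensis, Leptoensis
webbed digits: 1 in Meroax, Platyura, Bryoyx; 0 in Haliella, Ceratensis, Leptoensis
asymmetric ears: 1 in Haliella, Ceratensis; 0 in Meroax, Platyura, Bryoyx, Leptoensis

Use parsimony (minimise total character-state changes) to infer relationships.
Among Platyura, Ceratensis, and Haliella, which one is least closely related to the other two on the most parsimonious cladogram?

Platyura

Character polarity is set by the outgroup: the derived state is whichever differs from the outgroup's state, so for webbed digits the derived state is '0', and for the remaining characters it is '1'.
All ingroup taxa share the derived state '1' for caudal autotomy; it defines the ingroup but does not resolve relationships within it.
Only Bryoyx and Platyura show the derived state '1' for bioluminescent organ, supporting them as a clade.
Only Ceratensis, Haliella, and Leptoensis show the derived state '0' for webbed digits, supporting them as a clade.
Only Ceratensis and Haliella show the derived state '1' for asymmetric ears, supporting them as a clade.
Most parsimonious ingroup topology: (((Haliella,Ceratensis),Leptoensis),(Platyura,Bryoyx)).
Haliella and Ceratensis share a more recent common ancestor with each other than either does with Platyura, so Platyura is the least closely related of the three.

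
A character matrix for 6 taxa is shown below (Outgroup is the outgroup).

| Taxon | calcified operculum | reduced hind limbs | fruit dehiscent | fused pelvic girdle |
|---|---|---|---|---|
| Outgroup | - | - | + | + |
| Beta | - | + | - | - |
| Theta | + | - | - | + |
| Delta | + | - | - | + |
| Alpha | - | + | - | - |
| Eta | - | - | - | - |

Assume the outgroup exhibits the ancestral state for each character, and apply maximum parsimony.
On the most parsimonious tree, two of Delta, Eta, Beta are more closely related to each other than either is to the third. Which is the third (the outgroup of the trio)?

Character polarity is set by the outgroup: the derived state is whichever differs from the outgroup's state, so for fruit dehiscent, fused pelvic girdle the derived state is '-', and for the remaining characters it is '+'.
Only Delta and Theta show the derived state '+' for calcified operculum, supporting them as a clade.
reduced hind limbs (derived state '+') is shared by Alpha and Beta — a synapomorphy uniting that clade.
fruit dehiscent (derived state '-') is shared by all ingroup taxa — unites the whole ingroup.
fused pelvic girdle (derived state '-') is shared by Alpha, Beta, and Eta — a synapomorphy uniting that clade.
Most parsimonious ingroup topology: (((Beta,Alpha),Eta),(Theta,Delta)).
Eta and Beta share a more recent common ancestor with each other than either does with Delta, so Delta is the least closely related of the three.

Delta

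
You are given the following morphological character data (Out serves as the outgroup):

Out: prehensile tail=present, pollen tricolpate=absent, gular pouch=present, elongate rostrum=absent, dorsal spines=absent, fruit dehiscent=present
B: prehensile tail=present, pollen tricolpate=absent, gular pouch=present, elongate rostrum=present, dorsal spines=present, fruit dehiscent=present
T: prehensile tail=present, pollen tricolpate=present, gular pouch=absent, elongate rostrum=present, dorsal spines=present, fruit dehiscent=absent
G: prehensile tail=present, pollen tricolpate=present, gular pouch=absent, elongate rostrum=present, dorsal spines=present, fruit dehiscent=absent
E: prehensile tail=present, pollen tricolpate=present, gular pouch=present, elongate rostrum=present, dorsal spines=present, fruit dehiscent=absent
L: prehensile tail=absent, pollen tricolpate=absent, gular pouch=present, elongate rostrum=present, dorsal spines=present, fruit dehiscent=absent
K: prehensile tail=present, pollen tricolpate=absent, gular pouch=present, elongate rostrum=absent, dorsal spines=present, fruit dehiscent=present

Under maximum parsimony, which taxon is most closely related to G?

Character polarity is set by the outgroup: the derived state is whichever differs from the outgroup's state, so for prehensile tail, gular pouch, fruit dehiscent the derived state is 'absent', and for the remaining characters it is 'present'.
prehensile tail: derived state 'absent' in L only — an autapomorphy, so it tells us nothing about relationships among taxa.
pollen tricolpate: derived state 'present' in E, G, and T only — synapomorphy for {E, G, T}.
gular pouch: derived state 'absent' in G and T only — synapomorphy for {G, T}.
elongate rostrum (derived state 'present') is shared by B, E, G, L, and T — a synapomorphy uniting that clade.
dorsal spines (derived state 'present') is shared by all ingroup taxa — unites the whole ingroup.
Only E, G, L, and T show the derived state 'absent' for fruit dehiscent, supporting them as a clade.
Most parsimonious ingroup topology: ((B,(((T,G),E),L)),K).
G and T form a cherry on this tree, so they are sister taxa.

T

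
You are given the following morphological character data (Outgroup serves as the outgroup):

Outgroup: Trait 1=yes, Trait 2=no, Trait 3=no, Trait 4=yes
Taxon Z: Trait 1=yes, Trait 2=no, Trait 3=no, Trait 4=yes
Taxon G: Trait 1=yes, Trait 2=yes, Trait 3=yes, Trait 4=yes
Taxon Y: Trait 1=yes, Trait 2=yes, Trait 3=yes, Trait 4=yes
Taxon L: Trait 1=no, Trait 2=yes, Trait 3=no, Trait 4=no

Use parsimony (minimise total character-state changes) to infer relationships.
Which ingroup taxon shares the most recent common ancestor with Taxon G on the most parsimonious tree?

Taxon Y

Character polarity is set by the outgroup: the derived state is whichever differs from the outgroup's state, so for Trait 1, Trait 4 the derived state is 'no', and for the remaining characters it is 'yes'.
Trait 1: derived state 'no' in Taxon L only — an autapomorphy, so it tells us nothing about relationships among taxa.
Trait 2 (derived state 'yes') is shared by Taxon G, Taxon L, and Taxon Y — a synapomorphy uniting that clade.
Trait 3: derived state 'yes' in Taxon G and Taxon Y only — synapomorphy for {Taxon G, Taxon Y}.
Trait 4: derived state 'no' in Taxon L only — an autapomorphy, so it tells us nothing about relationships among taxa.
Most parsimonious ingroup topology: (Taxon Z,((Taxon G,Taxon Y),Taxon L)).
Taxon G and Taxon Y form a cherry on this tree, so they are sister taxa.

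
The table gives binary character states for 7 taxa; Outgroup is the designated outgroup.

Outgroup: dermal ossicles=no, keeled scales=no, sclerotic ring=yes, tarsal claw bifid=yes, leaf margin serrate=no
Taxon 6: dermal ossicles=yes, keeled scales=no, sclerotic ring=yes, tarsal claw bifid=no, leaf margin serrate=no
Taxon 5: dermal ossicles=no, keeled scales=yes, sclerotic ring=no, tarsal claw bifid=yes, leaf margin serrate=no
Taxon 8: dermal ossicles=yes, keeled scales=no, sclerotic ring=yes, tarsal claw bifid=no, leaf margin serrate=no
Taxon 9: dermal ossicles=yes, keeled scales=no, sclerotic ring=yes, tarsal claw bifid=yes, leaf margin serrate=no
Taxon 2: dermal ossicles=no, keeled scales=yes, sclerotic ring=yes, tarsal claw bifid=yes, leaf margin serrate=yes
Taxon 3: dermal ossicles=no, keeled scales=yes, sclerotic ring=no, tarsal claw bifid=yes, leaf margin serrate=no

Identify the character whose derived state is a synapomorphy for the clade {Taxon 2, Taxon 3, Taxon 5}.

keeled scales

Character polarity is set by the outgroup: the derived state is whichever differs from the outgroup's state, so for sclerotic ring, tarsal claw bifid the derived state is 'no', and for the remaining characters it is 'yes'.
dermal ossicles (derived state 'yes') is shared by Taxon 6, Taxon 8, and Taxon 9 — a synapomorphy uniting that clade.
keeled scales (derived state 'yes') is shared by Taxon 2, Taxon 3, and Taxon 5 — a synapomorphy uniting that clade.
sclerotic ring: derived state 'no' in Taxon 3 and Taxon 5 only — synapomorphy for {Taxon 3, Taxon 5}.
tarsal claw bifid: derived state 'no' in Taxon 6 and Taxon 8 only — synapomorphy for {Taxon 6, Taxon 8}.
leaf margin serrate (derived state 'yes') is unique to Taxon 2 (autapomorphy; uninformative for grouping).
Most parsimonious ingroup topology: (((Taxon 6,Taxon 8),Taxon 9),((Taxon 5,Taxon 3),Taxon 2)).
The clade {Taxon 2, Taxon 3, Taxon 5} is supported by keeled scales: its derived state 'yes' occurs in exactly those taxa and in no other taxon (including the outgroup).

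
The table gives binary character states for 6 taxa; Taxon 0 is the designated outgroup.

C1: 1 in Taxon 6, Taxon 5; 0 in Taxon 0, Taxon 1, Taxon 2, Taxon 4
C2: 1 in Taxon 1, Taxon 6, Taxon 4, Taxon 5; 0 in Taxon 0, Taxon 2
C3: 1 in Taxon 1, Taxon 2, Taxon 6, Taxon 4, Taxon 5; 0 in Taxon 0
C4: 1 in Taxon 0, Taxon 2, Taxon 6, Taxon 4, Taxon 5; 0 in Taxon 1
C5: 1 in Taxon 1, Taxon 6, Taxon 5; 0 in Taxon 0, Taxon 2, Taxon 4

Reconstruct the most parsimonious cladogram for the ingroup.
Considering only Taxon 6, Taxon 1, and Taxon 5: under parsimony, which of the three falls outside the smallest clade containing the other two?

Taxon 1

Character polarity is set by the outgroup: the derived state is whichever differs from the outgroup's state, so for C4 the derived state is '0', and for the remaining characters it is '1'.
Only Taxon 5 and Taxon 6 show the derived state '1' for C1, supporting them as a clade.
C2: derived state '1' in Taxon 1, Taxon 4, Taxon 5, and Taxon 6 only — synapomorphy for {Taxon 1, Taxon 4, Taxon 5, Taxon 6}.
All ingroup taxa share the derived state '1' for C3; it defines the ingroup but does not resolve relationships within it.
C4: derived state '0' in Taxon 1 only — an autapomorphy, so it tells us nothing about relationships among taxa.
C5 (derived state '1') is shared by Taxon 1, Taxon 5, and Taxon 6 — a synapomorphy uniting that clade.
Most parsimonious ingroup topology: (((Taxon 1,(Taxon 6,Taxon 5)),Taxon 4),Taxon 2).
Taxon 6 and Taxon 5 share a more recent common ancestor with each other than either does with Taxon 1, so Taxon 1 is the least closely related of the three.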